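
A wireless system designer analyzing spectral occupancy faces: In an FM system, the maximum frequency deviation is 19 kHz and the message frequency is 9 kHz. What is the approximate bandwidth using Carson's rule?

Carson's rule: BW = 2*(delta_f + f_m)
= 2*(19 + 9) kHz = 56 kHz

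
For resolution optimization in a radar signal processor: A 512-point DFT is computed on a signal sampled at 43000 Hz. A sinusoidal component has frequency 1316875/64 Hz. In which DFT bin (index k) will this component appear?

DFT frequency resolution = f_s/N = 43000/512 = 5375/64 Hz
Bin index k = f_signal / resolution = 1316875/64 / 5375/64 = 245
The signal frequency 1316875/64 Hz falls in DFT bin k = 245.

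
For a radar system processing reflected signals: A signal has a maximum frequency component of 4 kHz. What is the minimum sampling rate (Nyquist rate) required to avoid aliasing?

By the Nyquist-Shannon sampling theorem,
the minimum sampling rate (Nyquist rate) must be at least 2 * f_max.
Nyquist rate = 2 * 4 kHz = 8 kHz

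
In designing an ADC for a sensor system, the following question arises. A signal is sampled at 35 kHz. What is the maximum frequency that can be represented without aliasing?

The maximum frequency that can be represented without aliasing
is the Nyquist frequency: f_max = f_s / 2 = 35 kHz / 2 = 35/2 kHz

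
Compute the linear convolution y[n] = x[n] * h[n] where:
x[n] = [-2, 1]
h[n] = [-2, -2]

y[n] = sum_k x[k]*h[n-k]. Output length = len(x) + len(h) - 1 = 2 + 2 - 1 = 3.
y[0] = -2*-2 = 4
y[1] = 1*-2 + -2*-2 = 2
y[2] = 1*-2 = -2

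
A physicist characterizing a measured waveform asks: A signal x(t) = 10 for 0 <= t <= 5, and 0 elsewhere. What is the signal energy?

Energy = integral of |x(t)|^2 dt over the signal duration
= 10^2 * 5 = 100 * 5 = 500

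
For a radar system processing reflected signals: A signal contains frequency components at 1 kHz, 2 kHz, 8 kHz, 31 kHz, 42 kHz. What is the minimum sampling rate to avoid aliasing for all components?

The highest frequency component is f_max = 42 kHz.
Nyquist rate = 2 * f_max = 2 * 42 kHz = 84 kHz.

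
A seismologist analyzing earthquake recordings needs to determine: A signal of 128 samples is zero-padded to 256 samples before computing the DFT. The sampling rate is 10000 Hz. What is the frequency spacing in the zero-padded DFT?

Original DFT: N = 128, resolution = f_s/N = 10000/128 = 625/8 Hz
Zero-padded DFT: N = 256, resolution = f_s/N = 10000/256 = 625/16 Hz
Zero-padding interpolates the spectrum (finer frequency grid)
but does NOT improve the true spectral resolution (ability to resolve close frequencies).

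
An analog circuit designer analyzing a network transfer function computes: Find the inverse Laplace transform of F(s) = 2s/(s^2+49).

Standard pair: s/(s^2+w^2) <-> cos(wt)*u(t)
With k=2, w=7: f(t) = 2*cos(7t)*u(t)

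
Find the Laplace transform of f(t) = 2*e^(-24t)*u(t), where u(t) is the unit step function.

Standard Laplace transform pair:
e^(-at)*u(t) <-> 1/(s+a)
With a = 24: L{2*e^(-24t)*u(t)} = 2/(s+24), ROC: Re(s) > -24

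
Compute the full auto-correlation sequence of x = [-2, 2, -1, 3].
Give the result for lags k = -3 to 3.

r_xx[k] = sum_m x[m]*x[m+k], indexed from 0, for k = -3 to 3:
  r_xx[-3] = x[3]*x[0] = -6
  r_xx[-2] = x[2]*x[0] + x[3]*x[1] = 8
  r_xx[-1] = x[1]*x[0] + x[2]*x[1] + x[3]*x[2] = -9
  r_xx[0] = x[0]*x[0] + x[1]*x[1] + x[2]*x[2] + x[3]*x[3] = 18
  r_xx[1] = x[0]*x[1] + x[1]*x[2] + x[2]*x[3] = -9
  r_xx[2] = x[0]*x[2] + x[1]*x[3] = 8
  r_xx[3] = x[0]*x[3] = -6
r_xx = [-6, 8, -9, 18, -9, 8, -6]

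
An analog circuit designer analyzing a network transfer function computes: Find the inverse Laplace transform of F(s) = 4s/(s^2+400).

Standard pair: s/(s^2+w^2) <-> cos(wt)*u(t)
With k=4, w=20: f(t) = 4*cos(20t)*u(t)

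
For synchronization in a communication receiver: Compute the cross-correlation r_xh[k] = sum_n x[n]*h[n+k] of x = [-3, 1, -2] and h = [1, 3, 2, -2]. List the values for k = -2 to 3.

Both sequences indexed from 0 and zero outside their support.
Lags with overlap: k = -2 to 3.
  r_xh[-2] = x[2]*h[0] = -2
  r_xh[-1] = x[1]*h[0] + x[2]*h[1] = -5
  r_xh[0] = x[0]*h[0] + x[1]*h[1] + x[2]*h[2] = -4
  r_xh[1] = x[0]*h[1] + x[1]*h[2] + x[2]*h[3] = -3
  r_xh[2] = x[0]*h[2] + x[1]*h[3] = -8
  r_xh[3] = x[0]*h[3] = 6
r_xh = [-2, -5, -4, -3, -8, 6] (for k = -2, ..., 3)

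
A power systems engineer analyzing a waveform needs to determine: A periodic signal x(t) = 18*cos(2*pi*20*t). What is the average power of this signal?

Average power of A*cos(wt) is A^2/2.
P = 18^2 / 2 = 324/2 = 162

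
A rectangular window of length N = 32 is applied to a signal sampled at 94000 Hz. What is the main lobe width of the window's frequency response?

For a rectangular window of length N,
the main lobe width in frequency is 2*f_s/N.
= 2*94000/32 = 5875 Hz
This determines the minimum frequency separation for resolving two sinusoids.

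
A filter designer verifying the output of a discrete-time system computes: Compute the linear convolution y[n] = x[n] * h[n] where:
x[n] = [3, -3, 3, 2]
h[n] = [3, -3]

y[n] = sum_k x[k]*h[n-k]. Output length = len(x) + len(h) - 1 = 4 + 2 - 1 = 5.
y[0] = 3*3 = 9
y[1] = -3*3 + 3*-3 = -18
y[2] = 3*3 + -3*-3 = 18
y[3] = 2*3 + 3*-3 = -3
y[4] = 2*-3 = -6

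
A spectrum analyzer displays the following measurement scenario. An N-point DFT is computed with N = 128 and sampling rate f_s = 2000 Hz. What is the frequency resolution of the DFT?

DFT frequency resolution = f_s / N
= 2000 / 128 = 125/8 Hz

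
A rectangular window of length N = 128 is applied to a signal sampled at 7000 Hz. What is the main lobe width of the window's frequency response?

For a rectangular window of length N,
the main lobe width in frequency is 2*f_s/N.
= 2*7000/128 = 875/8 Hz
This determines the minimum frequency separation for resolving two sinusoids.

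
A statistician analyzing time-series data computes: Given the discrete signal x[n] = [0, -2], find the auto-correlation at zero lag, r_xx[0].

The auto-correlation at zero lag r_xx[0] equals the signal energy.
r_xx[0] = sum of x[n]^2 = 0^2 + (-2)^2
= 0 + 4 = 4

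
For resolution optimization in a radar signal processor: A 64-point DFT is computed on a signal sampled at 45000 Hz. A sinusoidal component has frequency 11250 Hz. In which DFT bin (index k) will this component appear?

DFT frequency resolution = f_s/N = 45000/64 = 5625/8 Hz
Bin index k = f_signal / resolution = 11250 / 5625/8 = 16
The signal frequency 11250 Hz falls in DFT bin k = 16.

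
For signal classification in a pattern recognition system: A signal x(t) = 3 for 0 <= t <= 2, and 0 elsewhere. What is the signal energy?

Energy = integral of |x(t)|^2 dt over the signal duration
= 3^2 * 2 = 9 * 2 = 18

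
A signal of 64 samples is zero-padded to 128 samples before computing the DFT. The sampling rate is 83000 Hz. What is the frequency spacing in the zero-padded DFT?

Original DFT: N = 64, resolution = f_s/N = 83000/64 = 10375/8 Hz
Zero-padded DFT: N = 128, resolution = f_s/N = 83000/128 = 10375/16 Hz
Zero-padding interpolates the spectrum (finer frequency grid)
but does NOT improve the true spectral resolution (ability to resolve close frequencies).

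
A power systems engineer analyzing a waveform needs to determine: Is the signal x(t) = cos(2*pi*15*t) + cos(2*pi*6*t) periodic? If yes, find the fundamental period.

f1 = 15 Hz, f2 = 6 Hz
Period T1 = 1/15, T2 = 1/6
Ratio T1/T2 = 6/15, which is rational.
The signal is periodic with fundamental period T = 1/GCD(15,6) = 1/3 s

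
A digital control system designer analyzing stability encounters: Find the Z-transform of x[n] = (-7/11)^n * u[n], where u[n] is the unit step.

The Z-transform of a^n * u[n] is z/(z-a) for |z| > |a|.
Here a = -7/11, so X(z) = z/(z - (-7/11)) = 11z/(11z + 7)
ROC: |z| > 7/11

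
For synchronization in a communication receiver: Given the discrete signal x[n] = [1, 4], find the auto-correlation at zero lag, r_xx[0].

The auto-correlation at zero lag r_xx[0] equals the signal energy.
r_xx[0] = sum of x[n]^2 = 1^2 + 4^2
= 1 + 16 = 17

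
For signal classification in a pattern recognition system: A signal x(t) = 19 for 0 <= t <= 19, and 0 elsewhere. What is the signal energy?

Energy = integral of |x(t)|^2 dt over the signal duration
= 19^2 * 19 = 361 * 19 = 6859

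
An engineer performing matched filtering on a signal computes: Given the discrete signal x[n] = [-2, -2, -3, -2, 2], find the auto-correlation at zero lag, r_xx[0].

The auto-correlation at zero lag r_xx[0] equals the signal energy.
r_xx[0] = sum of x[n]^2 = (-2)^2 + (-2)^2 + (-3)^2 + (-2)^2 + 2^2
= 4 + 4 + 9 + 4 + 4 = 25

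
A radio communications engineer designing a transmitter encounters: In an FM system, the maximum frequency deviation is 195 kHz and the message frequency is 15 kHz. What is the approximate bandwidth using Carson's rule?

Carson's rule: BW = 2*(delta_f + f_m)
= 2*(195 + 15) kHz = 420 kHz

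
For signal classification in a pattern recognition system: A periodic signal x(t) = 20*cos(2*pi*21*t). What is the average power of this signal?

Average power of A*cos(wt) is A^2/2.
P = 20^2 / 2 = 400/2 = 200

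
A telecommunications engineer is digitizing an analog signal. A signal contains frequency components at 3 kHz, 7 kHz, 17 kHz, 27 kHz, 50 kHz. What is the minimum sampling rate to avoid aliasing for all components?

The highest frequency component is f_max = 50 kHz.
Nyquist rate = 2 * f_max = 2 * 50 kHz = 100 kHz.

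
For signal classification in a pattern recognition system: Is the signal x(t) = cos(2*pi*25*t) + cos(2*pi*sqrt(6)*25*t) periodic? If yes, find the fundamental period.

f1 = 25 Hz, f2 = 25*sqrt(6) Hz
Ratio f2/f1 = sqrt(6), which is irrational.
Since the frequency ratio is irrational, no common period exists.
The signal is not periodic.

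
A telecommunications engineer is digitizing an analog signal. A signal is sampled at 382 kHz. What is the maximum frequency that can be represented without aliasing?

The maximum frequency that can be represented without aliasing
is the Nyquist frequency: f_max = f_s / 2 = 382 kHz / 2 = 191 kHz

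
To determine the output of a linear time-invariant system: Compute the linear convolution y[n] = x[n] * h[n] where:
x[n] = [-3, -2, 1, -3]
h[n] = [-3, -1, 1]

y[n] = sum_k x[k]*h[n-k]. Output length = len(x) + len(h) - 1 = 4 + 3 - 1 = 6.
y[0] = -3*-3 = 9
y[1] = -2*-3 + -3*-1 = 9
y[2] = 1*-3 + -2*-1 + -3*1 = -4
y[3] = -3*-3 + 1*-1 + -2*1 = 6
y[4] = -3*-1 + 1*1 = 4
y[5] = -3*1 = -3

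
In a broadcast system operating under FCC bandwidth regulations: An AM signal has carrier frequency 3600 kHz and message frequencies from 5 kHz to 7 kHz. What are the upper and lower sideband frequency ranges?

Upper sideband (USB) = fc + [fm_low, fm_high] = 3600 + [5, 7] = [3605, 3607] kHz
Lower sideband (LSB) = fc - [fm_high, fm_low] = 3600 - [7, 5] = [3593, 3595] kHz
Total occupied spectrum: 3593 kHz to 3607 kHz (plus carrier at 3600 kHz)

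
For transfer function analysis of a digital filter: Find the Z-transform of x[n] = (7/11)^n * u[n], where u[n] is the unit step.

The Z-transform of a^n * u[n] is z/(z-a) for |z| > |a|.
Here a = 7/11, so X(z) = z/(z - (7/11)) = 11z/(11z - 7)
ROC: |z| > 7/11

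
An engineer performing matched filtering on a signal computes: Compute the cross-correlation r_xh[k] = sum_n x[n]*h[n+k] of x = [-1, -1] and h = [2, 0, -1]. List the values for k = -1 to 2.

Both sequences indexed from 0 and zero outside their support.
Lags with overlap: k = -1 to 2.
  r_xh[-1] = x[1]*h[0] = -2
  r_xh[0] = x[0]*h[0] + x[1]*h[1] = -2
  r_xh[1] = x[0]*h[1] + x[1]*h[2] = 1
  r_xh[2] = x[0]*h[2] = 1
r_xh = [-2, -2, 1, 1] (for k = -1, ..., 2)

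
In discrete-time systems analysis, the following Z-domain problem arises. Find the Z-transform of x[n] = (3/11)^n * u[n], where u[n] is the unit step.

The Z-transform of a^n * u[n] is z/(z-a) for |z| > |a|.
Here a = 3/11, so X(z) = z/(z - (3/11)) = 11z/(11z - 3)
ROC: |z| > 3/11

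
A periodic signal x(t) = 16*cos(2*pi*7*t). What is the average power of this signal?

Average power of A*cos(wt) is A^2/2.
P = 16^2 / 2 = 256/2 = 128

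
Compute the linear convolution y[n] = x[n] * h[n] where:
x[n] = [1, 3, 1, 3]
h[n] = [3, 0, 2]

y[n] = sum_k x[k]*h[n-k]. Output length = len(x) + len(h) - 1 = 4 + 3 - 1 = 6.
y[0] = 1*3 = 3
y[1] = 3*3 + 1*0 = 9
y[2] = 1*3 + 3*0 + 1*2 = 5
y[3] = 3*3 + 1*0 + 3*2 = 15
y[4] = 3*0 + 1*2 = 2
y[5] = 3*2 = 6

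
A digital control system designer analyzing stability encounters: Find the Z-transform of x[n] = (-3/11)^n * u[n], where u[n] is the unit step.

The Z-transform of a^n * u[n] is z/(z-a) for |z| > |a|.
Here a = -3/11, so X(z) = z/(z - (-3/11)) = 11z/(11z + 3)
ROC: |z| > 3/11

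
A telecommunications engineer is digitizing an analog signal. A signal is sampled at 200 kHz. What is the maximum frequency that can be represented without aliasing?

The maximum frequency that can be represented without aliasing
is the Nyquist frequency: f_max = f_s / 2 = 200 kHz / 2 = 100 kHz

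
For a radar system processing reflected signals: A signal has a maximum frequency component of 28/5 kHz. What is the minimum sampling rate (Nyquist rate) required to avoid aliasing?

By the Nyquist-Shannon sampling theorem,
the minimum sampling rate (Nyquist rate) must be at least 2 * f_max.
Nyquist rate = 2 * 28/5 kHz = 56/5 kHz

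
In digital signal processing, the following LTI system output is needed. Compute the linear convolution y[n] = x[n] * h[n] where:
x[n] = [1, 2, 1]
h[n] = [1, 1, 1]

y[n] = sum_k x[k]*h[n-k]. Output length = len(x) + len(h) - 1 = 3 + 3 - 1 = 5.
y[0] = 1*1 = 1
y[1] = 2*1 + 1*1 = 3
y[2] = 1*1 + 2*1 + 1*1 = 4
y[3] = 1*1 + 2*1 = 3
y[4] = 1*1 = 1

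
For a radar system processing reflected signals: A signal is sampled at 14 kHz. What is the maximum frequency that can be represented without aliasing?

The maximum frequency that can be represented without aliasing
is the Nyquist frequency: f_max = f_s / 2 = 14 kHz / 2 = 7 kHz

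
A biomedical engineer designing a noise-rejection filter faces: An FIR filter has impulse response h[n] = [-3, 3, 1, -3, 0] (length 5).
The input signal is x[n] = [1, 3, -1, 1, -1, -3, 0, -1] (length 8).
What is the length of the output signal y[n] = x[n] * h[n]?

For linear convolution, the output length is:
len(y) = len(x) + len(h) - 1 = 8 + 5 - 1 = 12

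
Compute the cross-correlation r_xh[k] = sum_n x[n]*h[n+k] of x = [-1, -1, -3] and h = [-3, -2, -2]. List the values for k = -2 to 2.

Both sequences indexed from 0 and zero outside their support.
Lags with overlap: k = -2 to 2.
  r_xh[-2] = x[2]*h[0] = 9
  r_xh[-1] = x[1]*h[0] + x[2]*h[1] = 9
  r_xh[0] = x[0]*h[0] + x[1]*h[1] + x[2]*h[2] = 11
  r_xh[1] = x[0]*h[1] + x[1]*h[2] = 4
  r_xh[2] = x[0]*h[2] = 2
r_xh = [9, 9, 11, 4, 2] (for k = -2, ..., 2)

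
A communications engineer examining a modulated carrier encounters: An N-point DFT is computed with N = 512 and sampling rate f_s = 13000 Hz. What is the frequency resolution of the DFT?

DFT frequency resolution = f_s / N
= 13000 / 512 = 1625/64 Hz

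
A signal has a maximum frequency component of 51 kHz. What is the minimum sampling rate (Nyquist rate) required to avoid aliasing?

By the Nyquist-Shannon sampling theorem,
the minimum sampling rate (Nyquist rate) must be at least 2 * f_max.
Nyquist rate = 2 * 51 kHz = 102 kHz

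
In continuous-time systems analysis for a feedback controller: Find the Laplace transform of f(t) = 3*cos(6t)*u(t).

Standard pair: cos(wt)*u(t) <-> s/(s^2+w^2)
With w = 6: L{3*cos(6t)*u(t)} = 3s/(s^2+36)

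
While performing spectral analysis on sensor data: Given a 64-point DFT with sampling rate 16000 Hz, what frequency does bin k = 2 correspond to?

The frequency of DFT bin k is: f_k = k * f_s / N
f_2 = 2 * 16000 / 64 = 500 Hz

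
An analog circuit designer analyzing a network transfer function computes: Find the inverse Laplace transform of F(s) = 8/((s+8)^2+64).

Standard pair: w/((s+a)^2+w^2) <-> e^(-at)*sin(wt)*u(t)
With a=8, w=8: f(t) = e^(-8t)*sin(8t)*u(t)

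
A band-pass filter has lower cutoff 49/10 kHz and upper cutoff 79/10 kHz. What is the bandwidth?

Bandwidth = f_high - f_low
= 79/10 kHz - 49/10 kHz = 3 kHz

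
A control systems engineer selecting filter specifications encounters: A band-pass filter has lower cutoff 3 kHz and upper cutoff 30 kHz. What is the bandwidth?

Bandwidth = f_high - f_low
= 30 kHz - 3 kHz = 27 kHz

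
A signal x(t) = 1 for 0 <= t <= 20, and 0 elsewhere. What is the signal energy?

Energy = integral of |x(t)|^2 dt over the signal duration
= 1^2 * 20 = 1 * 20 = 20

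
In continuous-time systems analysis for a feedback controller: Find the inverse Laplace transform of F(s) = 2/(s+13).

Standard pair: k/(s+a) <-> k*e^(-at)*u(t)
With k=2, a=13: f(t) = 2*e^(-13t)*u(t)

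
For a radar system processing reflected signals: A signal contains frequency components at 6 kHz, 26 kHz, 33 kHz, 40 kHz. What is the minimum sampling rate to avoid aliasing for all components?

The highest frequency component is f_max = 40 kHz.
Nyquist rate = 2 * f_max = 2 * 40 kHz = 80 kHz.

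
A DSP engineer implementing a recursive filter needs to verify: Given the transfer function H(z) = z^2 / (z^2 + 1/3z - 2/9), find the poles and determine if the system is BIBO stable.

Poles are roots of the denominator: z^2 + 1/3z - 2/9 = 0.
Quadratic formula: z = [-(1/3) +/- sqrt((1/3)^2 - 4*(-2/9))] / 2
Discriminant = 1/9 + 8/9 = 1; sqrt = 1.
z = (-1/3 +/- 1) / 2 => z = 1/3 or z = -2/3.
|p1| = 1/3, |p2| = 2/3.
For BIBO stability, all poles must lie inside the unit circle (|p| < 1).
System is STABLE since both |p| < 1.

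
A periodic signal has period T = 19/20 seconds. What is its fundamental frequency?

The fundamental frequency is the reciprocal of the period.
f = 1/T = 1/(19/20) = 20/19 Hz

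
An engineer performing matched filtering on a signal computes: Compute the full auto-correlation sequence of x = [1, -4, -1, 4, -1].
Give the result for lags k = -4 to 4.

r_xx[k] = sum_m x[m]*x[m+k], indexed from 0, for k = -4 to 4:
  r_xx[-4] = x[4]*x[0] = -1
  r_xx[-3] = x[3]*x[0] + x[4]*x[1] = 8
  r_xx[-2] = x[2]*x[0] + x[3]*x[1] + x[4]*x[2] = -16
  r_xx[-1] = x[1]*x[0] + x[2]*x[1] + x[3]*x[2] + x[4]*x[3] = -8
  r_xx[0] = x[0]*x[0] + x[1]*x[1] + x[2]*x[2] + x[3]*x[3] + x[4]*x[4] = 35
  r_xx[1] = x[0]*x[1] + x[1]*x[2] + x[2]*x[3] + x[3]*x[4] = -8
  r_xx[2] = x[0]*x[2] + x[1]*x[3] + x[2]*x[4] = -16
  r_xx[3] = x[0]*x[3] + x[1]*x[4] = 8
  r_xx[4] = x[0]*x[4] = -1
r_xx = [-1, 8, -16, -8, 35, -8, -16, 8, -1]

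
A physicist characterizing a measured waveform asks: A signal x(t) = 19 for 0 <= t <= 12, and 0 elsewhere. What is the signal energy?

Energy = integral of |x(t)|^2 dt over the signal duration
= 19^2 * 12 = 361 * 12 = 4332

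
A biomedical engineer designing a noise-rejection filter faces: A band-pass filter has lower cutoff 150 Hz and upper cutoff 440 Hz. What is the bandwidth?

Bandwidth = f_high - f_low
= 440 Hz - 150 Hz = 290 Hz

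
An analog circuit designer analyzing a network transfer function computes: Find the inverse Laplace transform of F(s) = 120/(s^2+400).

Standard pair: w/(s^2+w^2) <-> sin(wt)*u(t)
Recognize w^2 = 400, so w = 20; numerator 120 = 6*20.
f(t) = 6*sin(20t)*u(t)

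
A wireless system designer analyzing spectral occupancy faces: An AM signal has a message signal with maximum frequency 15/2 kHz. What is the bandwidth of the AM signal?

In AM (double-sideband), the bandwidth is twice the message frequency.
BW = 2 * f_m = 2 * 15/2 kHz = 15 kHz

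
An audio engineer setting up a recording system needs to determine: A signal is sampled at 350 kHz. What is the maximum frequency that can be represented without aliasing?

The maximum frequency that can be represented without aliasing
is the Nyquist frequency: f_max = f_s / 2 = 350 kHz / 2 = 175 kHz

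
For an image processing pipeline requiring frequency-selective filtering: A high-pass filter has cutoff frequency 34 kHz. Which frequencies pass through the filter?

A high-pass filter passes all frequencies above the cutoff frequency 34 kHz and attenuates lower frequencies.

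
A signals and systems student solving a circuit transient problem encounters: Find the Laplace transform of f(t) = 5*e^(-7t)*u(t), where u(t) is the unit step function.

Standard Laplace transform pair:
e^(-at)*u(t) <-> 1/(s+a)
With a = 7: L{5*e^(-7t)*u(t)} = 5/(s+7), ROC: Re(s) > -7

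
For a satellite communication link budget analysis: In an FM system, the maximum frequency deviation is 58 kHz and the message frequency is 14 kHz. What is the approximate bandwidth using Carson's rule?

Carson's rule: BW = 2*(delta_f + f_m)
= 2*(58 + 14) kHz = 144 kHz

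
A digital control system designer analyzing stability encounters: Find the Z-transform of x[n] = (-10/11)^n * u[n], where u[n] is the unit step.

The Z-transform of a^n * u[n] is z/(z-a) for |z| > |a|.
Here a = -10/11, so X(z) = z/(z - (-10/11)) = 11z/(11z + 10)
ROC: |z| > 10/11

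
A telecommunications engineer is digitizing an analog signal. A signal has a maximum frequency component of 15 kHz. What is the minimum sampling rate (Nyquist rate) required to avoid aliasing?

By the Nyquist-Shannon sampling theorem,
the minimum sampling rate (Nyquist rate) must be at least 2 * f_max.
Nyquist rate = 2 * 15 kHz = 30 kHz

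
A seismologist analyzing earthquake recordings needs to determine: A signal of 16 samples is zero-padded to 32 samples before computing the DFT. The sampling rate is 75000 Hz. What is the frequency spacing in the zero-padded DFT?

Original DFT: N = 16, resolution = f_s/N = 75000/16 = 9375/2 Hz
Zero-padded DFT: N = 32, resolution = f_s/N = 75000/32 = 9375/4 Hz
Zero-padding interpolates the spectrum (finer frequency grid)
but does NOT improve the true spectral resolution (ability to resolve close frequencies).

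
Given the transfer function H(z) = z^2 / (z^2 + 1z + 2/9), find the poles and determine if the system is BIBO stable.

Poles are roots of the denominator: z^2 + 1z + 2/9 = 0.
Quadratic formula: z = [-(1) +/- sqrt((1)^2 - 4*(2/9))] / 2
Discriminant = 1 - 8/9 = 1/9; sqrt = 1/3.
z = (-1 +/- 1/3) / 2 => z = -1/3 or z = -2/3.
|p1| = 2/3, |p2| = 1/3.
For BIBO stability, all poles must lie inside the unit circle (|p| < 1).
System is STABLE since both |p| < 1.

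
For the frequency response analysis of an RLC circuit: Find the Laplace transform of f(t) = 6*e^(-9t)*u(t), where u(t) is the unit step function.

Standard Laplace transform pair:
e^(-at)*u(t) <-> 1/(s+a)
With a = 9: L{6*e^(-9t)*u(t)} = 6/(s+9), ROC: Re(s) > -9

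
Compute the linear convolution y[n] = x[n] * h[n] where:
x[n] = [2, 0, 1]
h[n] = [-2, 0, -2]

y[n] = sum_k x[k]*h[n-k]. Output length = len(x) + len(h) - 1 = 3 + 3 - 1 = 5.
y[0] = 2*-2 = -4
y[1] = 0*-2 + 2*0 = 0
y[2] = 1*-2 + 0*0 + 2*-2 = -6
y[3] = 1*0 + 0*-2 = 0
y[4] = 1*-2 = -2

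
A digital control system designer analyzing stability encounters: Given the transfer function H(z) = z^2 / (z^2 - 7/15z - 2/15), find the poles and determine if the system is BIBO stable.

Poles are roots of the denominator: z^2 - 7/15z - 2/15 = 0.
Quadratic formula: z = [-(-7/15) +/- sqrt((-7/15)^2 - 4*(-2/15))] / 2
Discriminant = 49/225 + 8/15 = 169/225; sqrt = 13/15.
z = (7/15 +/- 13/15) / 2 => z = 2/3 or z = -1/5.
|p1| = 1/5, |p2| = 2/3.
For BIBO stability, all poles must lie inside the unit circle (|p| < 1).
System is STABLE since both |p| < 1.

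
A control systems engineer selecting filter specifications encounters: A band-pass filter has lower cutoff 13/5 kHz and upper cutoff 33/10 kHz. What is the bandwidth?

Bandwidth = f_high - f_low
= 33/10 kHz - 13/5 kHz = 7/10 kHz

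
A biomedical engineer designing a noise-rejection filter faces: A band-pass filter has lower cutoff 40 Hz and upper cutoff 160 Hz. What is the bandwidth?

Bandwidth = f_high - f_low
= 160 Hz - 40 Hz = 120 Hz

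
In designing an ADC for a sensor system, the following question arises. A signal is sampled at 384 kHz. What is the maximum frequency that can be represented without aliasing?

The maximum frequency that can be represented without aliasing
is the Nyquist frequency: f_max = f_s / 2 = 384 kHz / 2 = 192 kHz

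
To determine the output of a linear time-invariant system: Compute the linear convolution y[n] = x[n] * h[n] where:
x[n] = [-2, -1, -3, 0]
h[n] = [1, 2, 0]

y[n] = sum_k x[k]*h[n-k]. Output length = len(x) + len(h) - 1 = 4 + 3 - 1 = 6.
y[0] = -2*1 = -2
y[1] = -1*1 + -2*2 = -5
y[2] = -3*1 + -1*2 + -2*0 = -5
y[3] = 0*1 + -3*2 + -1*0 = -6
y[4] = 0*2 + -3*0 = 0
y[5] = 0*0 = 0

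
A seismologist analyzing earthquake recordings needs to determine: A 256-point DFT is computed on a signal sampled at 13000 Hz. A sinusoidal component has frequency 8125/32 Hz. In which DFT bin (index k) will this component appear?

DFT frequency resolution = f_s/N = 13000/256 = 1625/32 Hz
Bin index k = f_signal / resolution = 8125/32 / 1625/32 = 5
The signal frequency 8125/32 Hz falls in DFT bin k = 5.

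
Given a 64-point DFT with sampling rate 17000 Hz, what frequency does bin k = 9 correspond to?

The frequency of DFT bin k is: f_k = k * f_s / N
f_9 = 9 * 17000 / 64 = 19125/8 Hz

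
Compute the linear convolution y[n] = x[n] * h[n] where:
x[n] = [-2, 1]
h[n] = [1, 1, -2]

y[n] = sum_k x[k]*h[n-k]. Output length = len(x) + len(h) - 1 = 2 + 3 - 1 = 4.
y[0] = -2*1 = -2
y[1] = 1*1 + -2*1 = -1
y[2] = 1*1 + -2*-2 = 5
y[3] = 1*-2 = -2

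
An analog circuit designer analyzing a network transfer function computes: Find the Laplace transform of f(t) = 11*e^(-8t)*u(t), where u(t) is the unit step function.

Standard Laplace transform pair:
e^(-at)*u(t) <-> 1/(s+a)
With a = 8: L{11*e^(-8t)*u(t)} = 11/(s+8), ROC: Re(s) > -8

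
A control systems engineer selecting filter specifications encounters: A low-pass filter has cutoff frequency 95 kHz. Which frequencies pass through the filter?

A low-pass filter passes all frequencies below the cutoff frequency 95 kHz and attenuates higher frequencies.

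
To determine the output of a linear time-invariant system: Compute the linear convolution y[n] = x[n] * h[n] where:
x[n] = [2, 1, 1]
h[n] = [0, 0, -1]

y[n] = sum_k x[k]*h[n-k]. Output length = len(x) + len(h) - 1 = 3 + 3 - 1 = 5.
y[0] = 2*0 = 0
y[1] = 1*0 + 2*0 = 0
y[2] = 1*0 + 1*0 + 2*-1 = -2
y[3] = 1*0 + 1*-1 = -1
y[4] = 1*-1 = -1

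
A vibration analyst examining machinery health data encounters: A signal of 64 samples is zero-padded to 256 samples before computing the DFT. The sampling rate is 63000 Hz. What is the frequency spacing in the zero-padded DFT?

Original DFT: N = 64, resolution = f_s/N = 63000/64 = 7875/8 Hz
Zero-padded DFT: N = 256, resolution = f_s/N = 63000/256 = 7875/32 Hz
Zero-padding interpolates the spectrum (finer frequency grid)
but does NOT improve the true spectral resolution (ability to resolve close frequencies).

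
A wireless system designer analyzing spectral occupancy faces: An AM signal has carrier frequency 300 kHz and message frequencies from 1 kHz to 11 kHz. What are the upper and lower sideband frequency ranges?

Upper sideband (USB) = fc + [fm_low, fm_high] = 300 + [1, 11] = [301, 311] kHz
Lower sideband (LSB) = fc - [fm_high, fm_low] = 300 - [11, 1] = [289, 299] kHz
Total occupied spectrum: 289 kHz to 311 kHz (plus carrier at 300 kHz)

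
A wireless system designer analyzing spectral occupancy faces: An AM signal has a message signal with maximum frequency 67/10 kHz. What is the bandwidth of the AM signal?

In AM (double-sideband), the bandwidth is twice the message frequency.
BW = 2 * f_m = 2 * 67/10 kHz = 67/5 kHz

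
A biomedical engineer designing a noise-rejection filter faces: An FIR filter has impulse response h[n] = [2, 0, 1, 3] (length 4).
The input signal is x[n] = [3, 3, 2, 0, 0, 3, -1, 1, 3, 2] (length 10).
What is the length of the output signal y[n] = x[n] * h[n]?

For linear convolution, the output length is:
len(y) = len(x) + len(h) - 1 = 10 + 4 - 1 = 13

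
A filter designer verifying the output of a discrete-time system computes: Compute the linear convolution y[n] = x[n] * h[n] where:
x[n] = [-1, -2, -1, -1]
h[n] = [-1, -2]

y[n] = sum_k x[k]*h[n-k]. Output length = len(x) + len(h) - 1 = 4 + 2 - 1 = 5.
y[0] = -1*-1 = 1
y[1] = -2*-1 + -1*-2 = 4
y[2] = -1*-1 + -2*-2 = 5
y[3] = -1*-1 + -1*-2 = 3
y[4] = -1*-2 = 2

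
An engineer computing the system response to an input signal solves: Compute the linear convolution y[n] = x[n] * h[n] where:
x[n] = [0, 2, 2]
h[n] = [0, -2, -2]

y[n] = sum_k x[k]*h[n-k]. Output length = len(x) + len(h) - 1 = 3 + 3 - 1 = 5.
y[0] = 0*0 = 0
y[1] = 2*0 + 0*-2 = 0
y[2] = 2*0 + 2*-2 + 0*-2 = -4
y[3] = 2*-2 + 2*-2 = -8
y[4] = 2*-2 = -4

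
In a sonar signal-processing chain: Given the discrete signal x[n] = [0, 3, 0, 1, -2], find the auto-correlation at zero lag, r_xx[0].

The auto-correlation at zero lag r_xx[0] equals the signal energy.
r_xx[0] = sum of x[n]^2 = 0^2 + 3^2 + 0^2 + 1^2 + (-2)^2
= 0 + 9 + 0 + 1 + 4 = 14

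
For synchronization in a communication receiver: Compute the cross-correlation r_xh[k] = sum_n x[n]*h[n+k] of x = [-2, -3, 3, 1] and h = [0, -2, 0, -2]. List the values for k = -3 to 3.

Both sequences indexed from 0 and zero outside their support.
Lags with overlap: k = -3 to 3.
  r_xh[-3] = x[3]*h[0] = 0
  r_xh[-2] = x[2]*h[0] + x[3]*h[1] = -2
  r_xh[-1] = x[1]*h[0] + x[2]*h[1] + x[3]*h[2] = -6
  r_xh[0] = x[0]*h[0] + x[1]*h[1] + x[2]*h[2] + x[3]*h[3] = 4
  r_xh[1] = x[0]*h[1] + x[1]*h[2] + x[2]*h[3] = -2
  r_xh[2] = x[0]*h[2] + x[1]*h[3] = 6
  r_xh[3] = x[0]*h[3] = 4
r_xh = [0, -2, -6, 4, -2, 6, 4] (for k = -3, ..., 3)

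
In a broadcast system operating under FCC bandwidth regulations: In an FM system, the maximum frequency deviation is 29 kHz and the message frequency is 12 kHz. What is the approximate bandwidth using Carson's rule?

Carson's rule: BW = 2*(delta_f + f_m)
= 2*(29 + 12) kHz = 82 kHz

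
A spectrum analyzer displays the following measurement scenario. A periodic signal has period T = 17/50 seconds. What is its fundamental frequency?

The fundamental frequency is the reciprocal of the period.
f = 1/T = 1/(17/50) = 50/17 Hz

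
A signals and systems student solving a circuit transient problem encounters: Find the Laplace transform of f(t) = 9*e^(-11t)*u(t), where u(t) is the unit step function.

Standard Laplace transform pair:
e^(-at)*u(t) <-> 1/(s+a)
With a = 11: L{9*e^(-11t)*u(t)} = 9/(s+11), ROC: Re(s) > -11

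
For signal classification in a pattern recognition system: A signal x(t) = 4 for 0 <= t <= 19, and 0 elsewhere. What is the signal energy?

Energy = integral of |x(t)|^2 dt over the signal duration
= 4^2 * 19 = 16 * 19 = 304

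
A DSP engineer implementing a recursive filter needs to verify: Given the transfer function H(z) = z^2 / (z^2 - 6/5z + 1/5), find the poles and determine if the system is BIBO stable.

Poles are roots of the denominator: z^2 - 6/5z + 1/5 = 0.
Quadratic formula: z = [-(-6/5) +/- sqrt((-6/5)^2 - 4*(1/5))] / 2
Discriminant = 36/25 - 4/5 = 16/25; sqrt = 4/5.
z = (6/5 +/- 4/5) / 2 => z = 1 or z = 1/5.
|p1| = 1, |p2| = 1/5.
For BIBO stability, all poles must lie inside the unit circle (|p| < 1).
System is UNSTABLE since at least one |p| >= 1.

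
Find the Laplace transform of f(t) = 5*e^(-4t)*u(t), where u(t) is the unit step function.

Standard Laplace transform pair:
e^(-at)*u(t) <-> 1/(s+a)
With a = 4: L{5*e^(-4t)*u(t)} = 5/(s+4), ROC: Re(s) > -4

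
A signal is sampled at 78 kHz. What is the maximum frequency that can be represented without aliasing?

The maximum frequency that can be represented without aliasing
is the Nyquist frequency: f_max = f_s / 2 = 78 kHz / 2 = 39 kHz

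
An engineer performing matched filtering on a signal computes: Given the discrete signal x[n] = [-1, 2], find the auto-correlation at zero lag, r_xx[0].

The auto-correlation at zero lag r_xx[0] equals the signal energy.
r_xx[0] = sum of x[n]^2 = (-1)^2 + 2^2
= 1 + 4 = 5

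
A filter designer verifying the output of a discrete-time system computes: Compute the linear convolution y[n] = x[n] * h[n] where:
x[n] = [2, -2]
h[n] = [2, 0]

y[n] = sum_k x[k]*h[n-k]. Output length = len(x) + len(h) - 1 = 2 + 2 - 1 = 3.
y[0] = 2*2 = 4
y[1] = -2*2 + 2*0 = -4
y[2] = -2*0 = 0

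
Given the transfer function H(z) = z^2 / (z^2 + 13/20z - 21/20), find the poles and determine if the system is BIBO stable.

Poles are roots of the denominator: z^2 + 13/20z - 21/20 = 0.
Quadratic formula: z = [-(13/20) +/- sqrt((13/20)^2 - 4*(-21/20))] / 2
Discriminant = 169/400 + 21/5 = 1849/400; sqrt = 43/20.
z = (-13/20 +/- 43/20) / 2 => z = 3/4 or z = -7/5.
|p1| = 7/5, |p2| = 3/4.
For BIBO stability, all poles must lie inside the unit circle (|p| < 1).
System is UNSTABLE since at least one |p| >= 1.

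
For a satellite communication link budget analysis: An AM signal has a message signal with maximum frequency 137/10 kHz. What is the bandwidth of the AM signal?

In AM (double-sideband), the bandwidth is twice the message frequency.
BW = 2 * f_m = 2 * 137/10 kHz = 137/5 kHz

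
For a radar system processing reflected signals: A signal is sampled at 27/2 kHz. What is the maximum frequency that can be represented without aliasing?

The maximum frequency that can be represented without aliasing
is the Nyquist frequency: f_max = f_s / 2 = 27/2 kHz / 2 = 27/4 kHz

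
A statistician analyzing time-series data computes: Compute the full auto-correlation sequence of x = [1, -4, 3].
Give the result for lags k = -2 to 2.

r_xx[k] = sum_m x[m]*x[m+k], indexed from 0, for k = -2 to 2:
  r_xx[-2] = x[2]*x[0] = 3
  r_xx[-1] = x[1]*x[0] + x[2]*x[1] = -16
  r_xx[0] = x[0]*x[0] + x[1]*x[1] + x[2]*x[2] = 26
  r_xx[1] = x[0]*x[1] + x[1]*x[2] = -16
  r_xx[2] = x[0]*x[2] = 3
r_xx = [3, -16, 26, -16, 3]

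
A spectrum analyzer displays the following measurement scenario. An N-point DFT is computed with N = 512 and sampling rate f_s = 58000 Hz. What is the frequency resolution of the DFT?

DFT frequency resolution = f_s / N
= 58000 / 512 = 3625/32 Hz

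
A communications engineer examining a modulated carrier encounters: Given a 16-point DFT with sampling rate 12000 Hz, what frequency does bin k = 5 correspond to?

The frequency of DFT bin k is: f_k = k * f_s / N
f_5 = 5 * 12000 / 16 = 3750 Hz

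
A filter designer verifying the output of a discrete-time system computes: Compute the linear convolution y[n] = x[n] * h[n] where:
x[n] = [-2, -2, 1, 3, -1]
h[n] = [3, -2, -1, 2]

y[n] = sum_k x[k]*h[n-k]. Output length = len(x) + len(h) - 1 = 5 + 4 - 1 = 8.
y[0] = -2*3 = -6
y[1] = -2*3 + -2*-2 = -2
y[2] = 1*3 + -2*-2 + -2*-1 = 9
y[3] = 3*3 + 1*-2 + -2*-1 + -2*2 = 5
y[4] = -1*3 + 3*-2 + 1*-1 + -2*2 = -14
y[5] = -1*-2 + 3*-1 + 1*2 = 1
y[6] = -1*-1 + 3*2 = 7
y[7] = -1*2 = -2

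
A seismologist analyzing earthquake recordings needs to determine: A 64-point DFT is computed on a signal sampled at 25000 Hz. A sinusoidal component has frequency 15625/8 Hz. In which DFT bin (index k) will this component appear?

DFT frequency resolution = f_s/N = 25000/64 = 3125/8 Hz
Bin index k = f_signal / resolution = 15625/8 / 3125/8 = 5
The signal frequency 15625/8 Hz falls in DFT bin k = 5.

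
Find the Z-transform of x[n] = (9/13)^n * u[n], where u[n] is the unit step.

The Z-transform of a^n * u[n] is z/(z-a) for |z| > |a|.
Here a = 9/13, so X(z) = z/(z - (9/13)) = 13z/(13z - 9)
ROC: |z| > 9/13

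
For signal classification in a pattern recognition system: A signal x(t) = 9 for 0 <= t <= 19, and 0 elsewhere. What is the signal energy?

Energy = integral of |x(t)|^2 dt over the signal duration
= 9^2 * 19 = 81 * 19 = 1539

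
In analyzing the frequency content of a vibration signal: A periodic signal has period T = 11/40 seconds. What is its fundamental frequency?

The fundamental frequency is the reciprocal of the period.
f = 1/T = 1/(11/40) = 40/11 Hz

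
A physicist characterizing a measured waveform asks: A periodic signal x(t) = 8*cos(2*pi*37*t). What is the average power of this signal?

Average power of A*cos(wt) is A^2/2.
P = 8^2 / 2 = 64/2 = 32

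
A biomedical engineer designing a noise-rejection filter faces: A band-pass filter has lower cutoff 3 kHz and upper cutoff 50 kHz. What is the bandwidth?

Bandwidth = f_high - f_low
= 50 kHz - 3 kHz = 47 kHz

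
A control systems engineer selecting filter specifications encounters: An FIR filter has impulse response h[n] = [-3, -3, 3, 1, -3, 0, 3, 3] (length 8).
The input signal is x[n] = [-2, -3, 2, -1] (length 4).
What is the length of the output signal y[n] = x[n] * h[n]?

For linear convolution, the output length is:
len(y) = len(x) + len(h) - 1 = 4 + 8 - 1 = 11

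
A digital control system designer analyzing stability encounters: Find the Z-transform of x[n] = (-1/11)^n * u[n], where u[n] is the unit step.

The Z-transform of a^n * u[n] is z/(z-a) for |z| > |a|.
Here a = -1/11, so X(z) = z/(z - (-1/11)) = 11z/(11z + 1)
ROC: |z| > 1/11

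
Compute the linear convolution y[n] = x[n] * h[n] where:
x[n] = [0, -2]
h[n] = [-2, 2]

y[n] = sum_k x[k]*h[n-k]. Output length = len(x) + len(h) - 1 = 2 + 2 - 1 = 3.
y[0] = 0*-2 = 0
y[1] = -2*-2 + 0*2 = 4
y[2] = -2*2 = -4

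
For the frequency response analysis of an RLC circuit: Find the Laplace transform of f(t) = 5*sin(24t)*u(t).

Standard pair: sin(wt)*u(t) <-> w/(s^2+w^2)
With w = 24: L{5*sin(24t)*u(t)} = 120/(s^2+576)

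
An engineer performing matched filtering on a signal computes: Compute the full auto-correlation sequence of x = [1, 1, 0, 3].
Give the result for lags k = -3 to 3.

r_xx[k] = sum_m x[m]*x[m+k], indexed from 0, for k = -3 to 3:
  r_xx[-3] = x[3]*x[0] = 3
  r_xx[-2] = x[2]*x[0] + x[3]*x[1] = 3
  r_xx[-1] = x[1]*x[0] + x[2]*x[1] + x[3]*x[2] = 1
  r_xx[0] = x[0]*x[0] + x[1]*x[1] + x[2]*x[2] + x[3]*x[3] = 11
  r_xx[1] = x[0]*x[1] + x[1]*x[2] + x[2]*x[3] = 1
  r_xx[2] = x[0]*x[2] + x[1]*x[3] = 3
  r_xx[3] = x[0]*x[3] = 3
r_xx = [3, 3, 1, 11, 1, 3, 3]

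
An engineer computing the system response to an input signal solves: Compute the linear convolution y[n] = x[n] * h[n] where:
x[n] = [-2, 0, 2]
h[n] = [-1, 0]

y[n] = sum_k x[k]*h[n-k]. Output length = len(x) + len(h) - 1 = 3 + 2 - 1 = 4.
y[0] = -2*-1 = 2
y[1] = 0*-1 + -2*0 = 0
y[2] = 2*-1 + 0*0 = -2
y[3] = 2*0 = 0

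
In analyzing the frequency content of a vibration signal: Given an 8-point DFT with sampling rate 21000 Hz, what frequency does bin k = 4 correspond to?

The frequency of DFT bin k is: f_k = k * f_s / N
f_4 = 4 * 21000 / 8 = 10500 Hz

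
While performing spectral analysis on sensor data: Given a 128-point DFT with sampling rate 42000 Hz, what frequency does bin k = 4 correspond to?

The frequency of DFT bin k is: f_k = k * f_s / N
f_4 = 4 * 42000 / 128 = 2625/2 Hz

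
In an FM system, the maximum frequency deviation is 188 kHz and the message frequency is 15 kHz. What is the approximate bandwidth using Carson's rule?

Carson's rule: BW = 2*(delta_f + f_m)
= 2*(188 + 15) kHz = 406 kHz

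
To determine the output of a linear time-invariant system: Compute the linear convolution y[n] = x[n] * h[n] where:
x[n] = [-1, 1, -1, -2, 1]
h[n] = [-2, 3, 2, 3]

y[n] = sum_k x[k]*h[n-k]. Output length = len(x) + len(h) - 1 = 5 + 4 - 1 = 8.
y[0] = -1*-2 = 2
y[1] = 1*-2 + -1*3 = -5
y[2] = -1*-2 + 1*3 + -1*2 = 3
y[3] = -2*-2 + -1*3 + 1*2 + -1*3 = 0
y[4] = 1*-2 + -2*3 + -1*2 + 1*3 = -7
y[5] = 1*3 + -2*2 + -1*3 = -4
y[6] = 1*2 + -2*3 = -4
y[7] = 1*3 = 3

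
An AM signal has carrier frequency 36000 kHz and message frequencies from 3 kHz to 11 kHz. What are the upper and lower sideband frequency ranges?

Upper sideband (USB) = fc + [fm_low, fm_high] = 36000 + [3, 11] = [36003, 36011] kHz
Lower sideband (LSB) = fc - [fm_high, fm_low] = 36000 - [11, 3] = [35989, 35997] kHz
Total occupied spectrum: 35989 kHz to 36011 kHz (plus carrier at 36000 kHz)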